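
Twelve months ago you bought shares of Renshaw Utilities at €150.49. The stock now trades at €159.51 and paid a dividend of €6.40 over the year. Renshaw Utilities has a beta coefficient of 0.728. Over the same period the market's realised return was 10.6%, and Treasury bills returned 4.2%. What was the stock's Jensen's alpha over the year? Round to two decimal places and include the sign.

+1.39%

Realised HPR = (P1 + D1 − P0) / P0 = (159.51 + 6.40 − 150.49) / 150.49 = 15.42 / 150.49 = 10.2465%
MRP = 10.6% − 4.2% = 6.40%
CAPM required = R_f + β·MRP = 4.2% + 0.728 × 6.4% = 8.8592%
α = realised − required = 10.2465% − 8.8592% = +1.39%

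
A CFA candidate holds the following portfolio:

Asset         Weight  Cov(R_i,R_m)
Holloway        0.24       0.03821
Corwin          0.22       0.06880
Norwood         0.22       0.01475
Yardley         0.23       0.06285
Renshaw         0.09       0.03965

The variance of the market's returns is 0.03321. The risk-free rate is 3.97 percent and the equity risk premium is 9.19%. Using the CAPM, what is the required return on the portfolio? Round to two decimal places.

β_Holloway = 0.03821 / 0.03321 = 1.1506
β_Corwin = 0.06880 / 0.03321 = 2.0717
β_Norwood = 0.01475 / 0.03321 = 0.4441
β_Yardley = 0.06285 / 0.03321 = 1.8925
β_Renshaw = 0.03965 / 0.03321 = 1.1939
β_P = Σ w_i β_i = 0.24×1.1506 + 0.22×2.0717 + 0.22×0.4441 + 0.23×1.8925 + 0.09×1.1939 = 1.3723
E(R_P) = R_f + β_P × MRP = 3.97% + 1.3723 × 9.19% = 16.58%

16.58%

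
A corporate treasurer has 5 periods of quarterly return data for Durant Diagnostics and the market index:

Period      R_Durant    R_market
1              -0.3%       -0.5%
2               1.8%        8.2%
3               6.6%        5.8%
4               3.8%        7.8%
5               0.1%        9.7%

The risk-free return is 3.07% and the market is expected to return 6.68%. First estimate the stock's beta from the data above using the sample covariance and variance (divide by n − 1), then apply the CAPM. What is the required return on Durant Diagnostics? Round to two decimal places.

Mean R_i = (-0.3 + 1.8 + 6.6 + 3.8 + 0.1) / 5 = 2.4000%
Mean R_m = (-0.5 + 8.2 + 5.8 + 7.8 + 9.7) / 5 = 6.2000%
Σ(R_i − R̄_i)(R_m − R̄_m) = 9.4000  ⇒  Cov = 9.4000 / 4 = 2.3500
Σ(R_m − R̄_m)² = 63.8600  ⇒  Var(R_m) = 63.8600 / 4 = 15.9650
β = Cov / Var(R_m) = 2.3500 / 15.9650 = 0.1472
MRP = 6.68% − 3.07% = 3.61%
E(R) = R_f + β × MRP = 3.07% + 0.1472 × 3.61% = 3.60%

3.60%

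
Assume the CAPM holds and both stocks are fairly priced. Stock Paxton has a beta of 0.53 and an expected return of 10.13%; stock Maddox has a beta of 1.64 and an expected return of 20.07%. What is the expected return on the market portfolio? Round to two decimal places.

14.34%

Both satisfy E(R) = R_f + β·MRP, so the slope of the SML is
MRP = (20.07% − 10.13%) / (1.64 − 0.53) = 9.94% / 1.11 = 8.9550%
R_f = E(R_Paxton) − β_Paxton·MRP = 10.13% − 0.53 × 8.9550% = 5.3839%
E(R_m) = R_f + MRP = 5.3839% + 8.9550% = 14.34%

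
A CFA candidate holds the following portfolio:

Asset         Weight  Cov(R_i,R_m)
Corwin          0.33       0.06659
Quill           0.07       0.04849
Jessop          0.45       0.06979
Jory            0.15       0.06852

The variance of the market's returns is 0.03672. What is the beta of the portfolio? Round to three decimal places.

β_Corwin = 0.06659 / 0.03672 = 1.8135
β_Quill = 0.04849 / 0.03672 = 1.3205
β_Jessop = 0.06979 / 0.03672 = 1.9006
β_Jory = 0.06852 / 0.03672 = 1.8660
β_P = Σ w_i β_i = 0.33×1.8135 + 0.07×1.3205 + 0.45×1.9006 + 0.15×1.8660 = 1.8261

1.826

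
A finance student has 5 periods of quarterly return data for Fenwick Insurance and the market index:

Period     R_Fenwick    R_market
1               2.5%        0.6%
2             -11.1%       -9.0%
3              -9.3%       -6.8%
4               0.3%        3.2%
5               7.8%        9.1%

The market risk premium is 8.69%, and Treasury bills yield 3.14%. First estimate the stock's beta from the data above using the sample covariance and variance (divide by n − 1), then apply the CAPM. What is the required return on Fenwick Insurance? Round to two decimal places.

Mean R_i = (2.5 − 11.1 − 9.3 + 0.3 + 7.8) / 5 = -1.9600%
Mean R_m = (0.6 − 9.0 − 6.8 + 3.2 + 9.1) / 5 = -0.5800%
Σ(R_i − R̄_i)(R_m − R̄_m) = 230.8960  ⇒  Cov = 230.8960 / 4 = 57.7240
Σ(R_m − R̄_m)² = 218.9680  ⇒  Var(R_m) = 218.9680 / 4 = 54.7420
β = Cov / Var(R_m) = 57.7240 / 54.7420 = 1.0545
E(R) = R_f + β × MRP = 3.14% + 1.0545 × 8.69% = 12.30%

12.30%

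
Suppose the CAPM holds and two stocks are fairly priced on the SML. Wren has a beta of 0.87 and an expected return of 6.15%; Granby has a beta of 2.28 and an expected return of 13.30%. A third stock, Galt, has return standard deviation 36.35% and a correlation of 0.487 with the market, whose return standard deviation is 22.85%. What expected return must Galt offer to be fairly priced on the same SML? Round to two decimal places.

5.67%

MRP = (13.30% − 6.15%) / (2.28 − 0.87) = 5.0709%
R_f = 6.15% − 0.87 × 5.0709% = 1.7383%
β_Galt = ρ·σ_i/σ_m = 0.487 × 36.35 / 22.85 = 0.7747
E(R_Galt) = R_f + β × MRP = 1.7383% + 0.7747 × 5.0709% = 5.67%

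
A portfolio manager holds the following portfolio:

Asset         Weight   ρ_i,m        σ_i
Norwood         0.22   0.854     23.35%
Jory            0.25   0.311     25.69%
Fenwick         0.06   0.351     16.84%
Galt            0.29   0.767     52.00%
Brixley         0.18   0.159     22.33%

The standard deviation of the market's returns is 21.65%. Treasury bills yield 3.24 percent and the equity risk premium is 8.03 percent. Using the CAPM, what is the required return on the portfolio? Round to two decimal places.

β_Norwood = 0.854 × 23.35% / 21.65% = 0.9211
β_Jory = 0.311 × 25.69% / 21.65% = 0.3690
β_Fenwick = 0.351 × 16.84% / 21.65% = 0.2730
β_Galt = 0.767 × 52.00% / 21.65% = 1.8422
β_Brixley = 0.159 × 22.33% / 21.65% = 0.1640
β_P = Σ w_i β_i = 0.22×0.9211 + 0.25×0.3690 + 0.06×0.2730 + 0.29×1.8422 + 0.18×0.1640 = 0.8750
E(R_P) = R_f + β_P × MRP = 3.24% + 0.8750 × 8.03% = 10.27%

10.27%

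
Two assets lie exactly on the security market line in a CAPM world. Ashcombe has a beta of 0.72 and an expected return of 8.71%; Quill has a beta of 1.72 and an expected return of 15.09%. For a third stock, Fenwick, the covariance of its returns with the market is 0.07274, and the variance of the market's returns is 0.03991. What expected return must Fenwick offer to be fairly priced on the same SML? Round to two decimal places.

15.74%

MRP = (15.09% − 8.71%) / (1.72 − 0.72) = 6.3800%
R_f = 8.71% − 0.72 × 6.3800% = 4.1164%
β_Fenwick = Cov / Var(R_m) = 0.07274 / 0.03991 = 1.8226
E(R_Fenwick) = R_f + β × MRP = 4.1164% + 1.8226 × 6.3800% = 15.74%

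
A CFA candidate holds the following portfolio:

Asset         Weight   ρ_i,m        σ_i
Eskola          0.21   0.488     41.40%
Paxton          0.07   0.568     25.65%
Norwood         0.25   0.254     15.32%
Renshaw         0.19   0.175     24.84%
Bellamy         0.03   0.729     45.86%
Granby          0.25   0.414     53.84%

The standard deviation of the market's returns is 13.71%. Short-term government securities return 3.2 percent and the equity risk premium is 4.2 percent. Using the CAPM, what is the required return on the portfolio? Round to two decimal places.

β_Eskola = 0.488 × 41.40% / 13.71% = 1.4736
β_Paxton = 0.568 × 25.65% / 13.71% = 1.0627
β_Norwood = 0.254 × 15.32% / 13.71% = 0.2838
β_Renshaw = 0.175 × 24.84% / 13.71% = 0.3171
β_Bellamy = 0.729 × 45.86% / 13.71% = 2.4385
β_Granby = 0.414 × 53.84% / 13.71% = 1.6258
β_P = Σ w_i β_i = 0.21×1.4736 + 0.07×1.0627 + 0.25×0.2838 + 0.19×0.3171 + 0.03×2.4385 + 0.25×1.6258 = 0.9946
E(R_P) = R_f + β_P × MRP = 3.2% + 0.9946 × 4.2% = 7.38%

7.38%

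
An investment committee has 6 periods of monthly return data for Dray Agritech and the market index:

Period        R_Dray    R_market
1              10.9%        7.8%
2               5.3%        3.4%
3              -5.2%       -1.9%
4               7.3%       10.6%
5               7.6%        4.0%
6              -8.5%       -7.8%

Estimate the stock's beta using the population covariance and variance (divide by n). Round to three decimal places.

1.082

Mean R_i = (10.9 + 5.3 − 5.2 + 7.3 + 7.6 − 8.5) / 6 = 2.9000%
Mean R_m = (7.8 + 3.4 − 1.9 + 10.6 + 4.0 − 7.8) / 6 = 2.6833%
Σ(R_i − R̄_i)(R_m − R̄_m) = 240.3100  ⇒  Cov = 240.3100 / 6 = 40.0517
Σ(R_m − R̄_m)² = 222.0083  ⇒  Var(R_m) = 222.0083 / 6 = 37.0014
β = Cov / Var(R_m) = 40.0517 / 37.0014 = 1.0824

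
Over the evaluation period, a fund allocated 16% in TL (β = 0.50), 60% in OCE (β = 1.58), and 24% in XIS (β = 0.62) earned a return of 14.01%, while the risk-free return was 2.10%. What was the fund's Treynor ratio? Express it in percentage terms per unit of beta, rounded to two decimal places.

10.12%

β_P = 0.16×0.50 + 0.60×1.58 + 0.24×0.62 = 1.1768
Treynor = (R_P − R_f) / β_P = (14.01% − 2.10%) / 1.1768 = 11.91% / 1.1768 = 10.12%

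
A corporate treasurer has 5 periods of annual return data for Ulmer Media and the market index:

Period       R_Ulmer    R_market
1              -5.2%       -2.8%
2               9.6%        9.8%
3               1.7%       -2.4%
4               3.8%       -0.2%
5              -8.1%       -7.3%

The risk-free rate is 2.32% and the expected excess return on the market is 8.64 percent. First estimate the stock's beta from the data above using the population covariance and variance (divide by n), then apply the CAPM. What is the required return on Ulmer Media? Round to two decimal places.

11.10%

Mean R_i = (-5.2 + 9.6 + 1.7 + 3.8 − 8.1) / 5 = 0.3600%
Mean R_m = (-2.8 + 9.8 − 2.4 − 0.2 − 7.3) / 5 = -0.5800%
Σ(R_i − R̄_i)(R_m − R̄_m) = 163.9740  ⇒  Cov = 163.9740 / 5 = 32.7948
Σ(R_m − R̄_m)² = 161.2880  ⇒  Var(R_m) = 161.2880 / 5 = 32.2576
β = Cov / Var(R_m) = 32.7948 / 32.2576 = 1.0167
E(R) = R_f + β × MRP = 2.32% + 1.0167 × 8.64% = 11.10%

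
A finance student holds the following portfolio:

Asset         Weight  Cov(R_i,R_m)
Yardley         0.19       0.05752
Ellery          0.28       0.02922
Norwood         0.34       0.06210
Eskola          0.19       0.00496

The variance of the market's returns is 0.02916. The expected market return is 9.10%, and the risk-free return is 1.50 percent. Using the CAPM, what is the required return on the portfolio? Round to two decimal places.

β_Yardley = 0.05752 / 0.02916 = 1.9726
β_Ellery = 0.02922 / 0.02916 = 1.0021
β_Norwood = 0.06210 / 0.02916 = 2.1296
β_Eskola = 0.00496 / 0.02916 = 0.1701
β_P = Σ w_i β_i = 0.19×1.9726 + 0.28×1.0021 + 0.34×2.1296 + 0.19×0.1701 = 1.4118
MRP = 9.10% − 1.50% = 7.60%
E(R_P) = R_f + β_P × MRP = 1.50% + 1.4118 × 7.60% = 12.23%

12.23%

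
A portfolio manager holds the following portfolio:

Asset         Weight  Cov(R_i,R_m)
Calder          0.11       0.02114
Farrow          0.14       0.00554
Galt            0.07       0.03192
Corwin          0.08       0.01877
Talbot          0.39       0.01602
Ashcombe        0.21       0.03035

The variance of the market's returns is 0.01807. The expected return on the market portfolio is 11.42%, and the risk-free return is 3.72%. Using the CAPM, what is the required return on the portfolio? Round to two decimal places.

12.01%

β_Calder = 0.02114 / 0.01807 = 1.1699
β_Farrow = 0.00554 / 0.01807 = 0.3066
β_Galt = 0.03192 / 0.01807 = 1.7665
β_Corwin = 0.01877 / 0.01807 = 1.0387
β_Talbot = 0.01602 / 0.01807 = 0.8866
β_Ashcombe = 0.03035 / 0.01807 = 1.6796
β_P = Σ w_i β_i = 0.11×1.1699 + 0.14×0.3066 + 0.07×1.7665 + 0.08×1.0387 + 0.39×0.8866 + 0.21×1.6796 = 1.0769
MRP = 11.42% − 3.72% = 7.70%
E(R_P) = R_f + β_P × MRP = 3.72% + 1.0769 × 7.70% = 12.01%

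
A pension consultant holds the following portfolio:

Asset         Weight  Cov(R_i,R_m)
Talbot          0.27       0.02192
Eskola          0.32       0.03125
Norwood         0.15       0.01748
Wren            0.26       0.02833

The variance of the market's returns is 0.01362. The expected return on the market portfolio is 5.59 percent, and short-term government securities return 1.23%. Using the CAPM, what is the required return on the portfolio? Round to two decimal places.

9.52%

β_Talbot = 0.02192 / 0.01362 = 1.6094
β_Eskola = 0.03125 / 0.01362 = 2.2944
β_Norwood = 0.01748 / 0.01362 = 1.2834
β_Wren = 0.02833 / 0.01362 = 2.0800
β_P = Σ w_i β_i = 0.27×1.6094 + 0.32×2.2944 + 0.15×1.2834 + 0.26×2.0800 = 1.9021
MRP = 5.59% − 1.23% = 4.36%
E(R_P) = R_f + β_P × MRP = 1.23% + 1.9021 × 4.36% = 9.52%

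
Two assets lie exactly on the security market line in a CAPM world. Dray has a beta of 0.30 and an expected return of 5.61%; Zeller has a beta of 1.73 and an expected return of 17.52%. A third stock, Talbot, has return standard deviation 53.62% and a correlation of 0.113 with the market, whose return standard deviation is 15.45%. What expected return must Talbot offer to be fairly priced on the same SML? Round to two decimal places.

6.38%

MRP = (17.52% − 5.61%) / (1.73 − 0.30) = 8.3287%
R_f = 5.61% − 0.30 × 8.3287% = 3.1114%
β_Talbot = ρ·σ_i/σ_m = 0.113 × 53.62 / 15.45 = 0.3922
E(R_Talbot) = R_f + β × MRP = 3.1114% + 0.3922 × 8.3287% = 6.38%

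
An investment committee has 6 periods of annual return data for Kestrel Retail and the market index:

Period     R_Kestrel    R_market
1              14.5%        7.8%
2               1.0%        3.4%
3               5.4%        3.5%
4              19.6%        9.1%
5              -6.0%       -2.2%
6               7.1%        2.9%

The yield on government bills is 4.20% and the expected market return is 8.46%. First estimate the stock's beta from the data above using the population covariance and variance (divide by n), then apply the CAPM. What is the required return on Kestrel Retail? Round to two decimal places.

13.58%

Mean R_i = (14.5 + 1.0 + 5.4 + 19.6 − 6.0 + 7.1) / 6 = 6.9333%
Mean R_m = (7.8 + 3.4 + 3.5 + 9.1 − 2.2 + 2.9) / 6 = 4.0833%
Σ(R_i − R̄_i)(R_m − R̄_m) = 177.6833  ⇒  Cov = 177.6833 / 6 = 29.6139
Σ(R_m − R̄_m)² = 80.6683  ⇒  Var(R_m) = 80.6683 / 6 = 13.4447
β = Cov / Var(R_m) = 29.6139 / 13.4447 = 2.2026
MRP = 8.46% − 4.20% = 4.26%
E(R) = R_f + β × MRP = 4.20% + 2.2026 × 4.26% = 13.58%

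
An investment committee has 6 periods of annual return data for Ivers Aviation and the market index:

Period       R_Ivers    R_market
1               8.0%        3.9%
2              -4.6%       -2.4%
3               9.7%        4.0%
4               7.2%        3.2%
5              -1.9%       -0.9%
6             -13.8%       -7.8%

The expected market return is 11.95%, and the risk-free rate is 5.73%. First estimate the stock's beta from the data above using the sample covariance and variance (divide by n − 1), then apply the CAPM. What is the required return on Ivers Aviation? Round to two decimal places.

17.92%

Mean R_i = (8.0 − 4.6 + 9.7 + 7.2 − 1.9 − 13.8) / 6 = 0.7667%
Mean R_m = (3.9 − 2.4 + 4.0 + 3.2 − 0.9 − 7.8) / 6 = 0.0000%
Σ(R_i − R̄_i)(R_m − R̄_m) = 213.4300  ⇒  Cov = 213.4300 / 5 = 42.6860
Σ(R_m − R̄_m)² = 108.8600  ⇒  Var(R_m) = 108.8600 / 5 = 21.7720
β = Cov / Var(R_m) = 42.6860 / 21.7720 = 1.9606
MRP = 11.95% − 5.73% = 6.22%
E(R) = R_f + β × MRP = 5.73% + 1.9606 × 6.22% = 17.92%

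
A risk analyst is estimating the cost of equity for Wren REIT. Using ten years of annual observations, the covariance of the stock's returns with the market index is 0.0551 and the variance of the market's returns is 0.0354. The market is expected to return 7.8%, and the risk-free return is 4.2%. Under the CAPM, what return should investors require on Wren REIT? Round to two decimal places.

β = Cov(R_i, R_m) / Var(R_m) = 0.0551 / 0.0354 = 1.5565
MRP = 7.8% − 4.2% = 3.60%
E(R) = R_f + β × MRP = 4.2% + 1.5565 × 3.6% = 9.80%

9.80%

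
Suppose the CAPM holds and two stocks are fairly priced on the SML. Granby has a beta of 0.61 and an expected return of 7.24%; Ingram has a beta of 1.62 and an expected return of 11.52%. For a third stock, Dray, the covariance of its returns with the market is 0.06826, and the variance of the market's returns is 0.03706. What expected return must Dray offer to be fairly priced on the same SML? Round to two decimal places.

MRP = (11.52% − 7.24%) / (1.62 − 0.61) = 4.2376%
R_f = 7.24% − 0.61 × 4.2376% = 4.6551%
β_Dray = Cov / Var(R_m) = 0.06826 / 0.03706 = 1.8419
E(R_Dray) = R_f + β × MRP = 4.6551% + 1.8419 × 4.2376% = 12.46%

12.46%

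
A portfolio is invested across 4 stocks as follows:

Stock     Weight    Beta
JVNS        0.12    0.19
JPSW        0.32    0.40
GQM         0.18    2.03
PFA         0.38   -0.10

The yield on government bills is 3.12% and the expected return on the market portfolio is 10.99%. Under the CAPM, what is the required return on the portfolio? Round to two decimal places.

β_P = Σ w_i β_i = 0.12×0.19 + 0.32×0.40 + 0.18×2.03 + 0.38×-0.10 = 0.4782
MRP = 10.99% − 3.12% = 7.87%
E(R_P) = R_f + β_P × MRP = 3.12% + 0.4782 × 7.87% = 6.88%

6.88%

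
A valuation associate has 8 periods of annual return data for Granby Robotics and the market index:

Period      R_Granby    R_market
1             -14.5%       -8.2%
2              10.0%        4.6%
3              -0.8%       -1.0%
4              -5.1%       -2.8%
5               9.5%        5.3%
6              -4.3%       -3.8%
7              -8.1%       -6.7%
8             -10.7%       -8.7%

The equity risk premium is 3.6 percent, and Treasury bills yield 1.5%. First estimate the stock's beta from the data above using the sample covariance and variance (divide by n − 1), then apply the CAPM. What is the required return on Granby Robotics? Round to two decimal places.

7.34%

Mean R_i = (-14.5 + 10.0 − 0.8 − 5.1 + 9.5 − 4.3 − 8.1 − 10.7) / 8 = -3.0000%
Mean R_m = (-8.2 + 4.6 − 1.0 − 2.8 + 5.3 − 3.8 − 6.7 − 8.7) / 8 = -2.6625%
Σ(R_i − R̄_i)(R_m − R̄_m) = 330.1300  ⇒  Cov = 330.1300 / 7 = 47.1614
Σ(R_m − R̄_m)² = 203.6388  ⇒  Var(R_m) = 203.6388 / 7 = 29.0913
β = Cov / Var(R_m) = 47.1614 / 29.0913 = 1.6212
E(R) = R_f + β × MRP = 1.5% + 1.6212 × 3.6% = 7.34%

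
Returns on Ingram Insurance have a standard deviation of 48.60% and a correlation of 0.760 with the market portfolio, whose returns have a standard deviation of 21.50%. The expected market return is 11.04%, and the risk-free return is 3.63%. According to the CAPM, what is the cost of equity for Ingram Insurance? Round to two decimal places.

16.36%

β = ρ × σ_i / σ_m = 0.760 × 48.60% / 21.50% = 1.7180
MRP = 11.04% − 3.63% = 7.41%
E(R) = 3.63% + 1.7180 × 7.41% = 16.36%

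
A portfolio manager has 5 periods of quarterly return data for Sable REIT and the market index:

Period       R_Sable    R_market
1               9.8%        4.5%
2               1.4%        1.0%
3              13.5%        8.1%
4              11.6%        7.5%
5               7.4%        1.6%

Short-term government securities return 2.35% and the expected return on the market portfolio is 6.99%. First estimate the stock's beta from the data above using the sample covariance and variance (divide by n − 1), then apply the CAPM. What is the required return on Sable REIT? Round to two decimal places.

Mean R_i = (9.8 + 1.4 + 13.5 + 11.6 + 7.4) / 5 = 8.7400%
Mean R_m = (4.5 + 1.0 + 8.1 + 7.5 + 1.6) / 5 = 4.5400%
Σ(R_i − R̄_i)(R_m − R̄_m) = 55.2920  ⇒  Cov = 55.2920 / 4 = 13.8230
Σ(R_m − R̄_m)² = 42.6120  ⇒  Var(R_m) = 42.6120 / 4 = 10.6530
β = Cov / Var(R_m) = 13.8230 / 10.6530 = 1.2976
MRP = 6.99% − 2.35% = 4.64%
E(R) = R_f + β × MRP = 2.35% + 1.2976 × 4.64% = 8.37%

8.37%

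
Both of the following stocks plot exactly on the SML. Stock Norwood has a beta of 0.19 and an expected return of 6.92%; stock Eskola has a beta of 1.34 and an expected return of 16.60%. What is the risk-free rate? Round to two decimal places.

Both satisfy E(R) = R_f + β·MRP, so the slope of the SML is
MRP = (16.60% − 6.92%) / (1.34 − 0.19) = 9.68% / 1.15 = 8.4174%
R_f = E(R_Norwood) − β_Norwood·MRP = 6.92% − 0.19 × 8.4174% = 5.3207%

5.32%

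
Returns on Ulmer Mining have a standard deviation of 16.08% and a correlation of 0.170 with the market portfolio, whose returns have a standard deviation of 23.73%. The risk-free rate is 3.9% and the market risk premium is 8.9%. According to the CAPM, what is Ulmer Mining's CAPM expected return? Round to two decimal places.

β = ρ × σ_i / σ_m = 0.170 × 16.08% / 23.73% = 0.1152
E(R) = 3.9% + 0.1152 × 8.9% = 4.93%

4.93%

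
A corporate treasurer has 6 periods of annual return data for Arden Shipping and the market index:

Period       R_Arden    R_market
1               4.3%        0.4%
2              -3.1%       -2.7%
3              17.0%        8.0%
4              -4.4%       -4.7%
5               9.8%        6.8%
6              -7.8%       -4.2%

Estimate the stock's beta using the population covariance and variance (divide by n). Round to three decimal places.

1.653

Mean R_i = (4.3 − 3.1 + 17.0 − 4.4 + 9.8 − 7.8) / 6 = 2.6333%
Mean R_m = (0.4 − 2.7 + 8.0 − 4.7 + 6.8 − 4.2) / 6 = 0.6000%
Σ(R_i − R̄_i)(R_m − R̄_m) = 256.6900  ⇒  Cov = 256.6900 / 6 = 42.7817
Σ(R_m − R̄_m)² = 155.2600  ⇒  Var(R_m) = 155.2600 / 6 = 25.8767
β = Cov / Var(R_m) = 42.7817 / 25.8767 = 1.6533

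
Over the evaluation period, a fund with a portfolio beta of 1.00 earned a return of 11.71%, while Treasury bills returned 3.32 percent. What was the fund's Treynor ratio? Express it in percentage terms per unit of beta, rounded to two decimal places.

8.39%

Treynor = (R_P − R_f) / β_P = (11.71% − 3.32%) / 1.0000 = 8.39% / 1.0000 = 8.39%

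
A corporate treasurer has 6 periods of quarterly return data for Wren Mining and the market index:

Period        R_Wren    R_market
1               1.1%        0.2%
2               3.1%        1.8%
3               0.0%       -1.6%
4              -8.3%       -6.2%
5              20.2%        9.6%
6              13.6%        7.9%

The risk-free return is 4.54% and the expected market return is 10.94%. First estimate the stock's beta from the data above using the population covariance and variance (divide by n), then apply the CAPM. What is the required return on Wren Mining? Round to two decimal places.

Mean R_i = (1.1 + 3.1 + 0.0 − 8.3 + 20.2 + 13.6) / 6 = 4.9500%
Mean R_m = (0.2 + 1.8 − 1.6 − 6.2 + 9.6 + 7.9) / 6 = 1.9500%
Σ(R_i − R̄_i)(R_m − R̄_m) = 300.7050  ⇒  Cov = 300.7050 / 6 = 50.1175
Σ(R_m − R̄_m)² = 176.0350  ⇒  Var(R_m) = 176.0350 / 6 = 29.3392
β = Cov / Var(R_m) = 50.1175 / 29.3392 = 1.7082
MRP = 10.94% − 4.54% = 6.40%
E(R) = R_f + β × MRP = 4.54% + 1.7082 × 6.40% = 15.47%

15.47%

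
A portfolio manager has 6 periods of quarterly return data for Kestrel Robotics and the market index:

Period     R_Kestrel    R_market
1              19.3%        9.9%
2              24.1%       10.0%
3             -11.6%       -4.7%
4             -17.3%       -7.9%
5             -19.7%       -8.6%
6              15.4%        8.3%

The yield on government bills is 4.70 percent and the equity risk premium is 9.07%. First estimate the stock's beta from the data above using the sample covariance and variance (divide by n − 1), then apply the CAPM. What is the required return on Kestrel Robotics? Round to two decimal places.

Mean R_i = (19.3 + 24.1 − 11.6 − 17.3 − 19.7 + 15.4) / 6 = 1.7000%
Mean R_m = (9.9 + 10.0 − 4.7 − 7.9 − 8.6 + 8.3) / 6 = 1.1667%
Σ(R_i − R̄_i)(R_m − R̄_m) = 908.6000  ⇒  Cov = 908.6000 / 5 = 181.7200
Σ(R_m − R̄_m)² = 417.1933  ⇒  Var(R_m) = 417.1933 / 5 = 83.4387
β = Cov / Var(R_m) = 181.7200 / 83.4387 = 2.1779
E(R) = R_f + β × MRP = 4.70% + 2.1779 × 9.07% = 24.45%

24.45%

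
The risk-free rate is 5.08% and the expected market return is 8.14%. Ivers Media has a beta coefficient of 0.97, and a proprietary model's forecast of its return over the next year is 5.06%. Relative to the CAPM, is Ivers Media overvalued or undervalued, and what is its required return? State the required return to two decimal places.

MRP = 8.14% − 5.08% = 3.06%
Required return = R_f + β·MRP = 5.08% + 0.97 × 3.06% = 8.05%
Forecast 5.06% < required 8.05% → the stock plots below the SML → overvalued.

Overvalued; required return 8.05%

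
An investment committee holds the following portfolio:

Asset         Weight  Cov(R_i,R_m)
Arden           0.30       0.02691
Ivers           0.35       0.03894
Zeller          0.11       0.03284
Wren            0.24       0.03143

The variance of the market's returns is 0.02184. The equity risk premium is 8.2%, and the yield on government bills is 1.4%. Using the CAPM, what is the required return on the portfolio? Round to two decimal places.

13.74%

β_Arden = 0.02691 / 0.02184 = 1.2321
β_Ivers = 0.03894 / 0.02184 = 1.7830
β_Zeller = 0.03284 / 0.02184 = 1.5037
β_Wren = 0.03143 / 0.02184 = 1.4391
β_P = Σ w_i β_i = 0.30×1.2321 + 0.35×1.7830 + 0.11×1.5037 + 0.24×1.4391 = 1.5045
E(R_P) = R_f + β_P × MRP = 1.4% + 1.5045 × 8.2% = 13.74%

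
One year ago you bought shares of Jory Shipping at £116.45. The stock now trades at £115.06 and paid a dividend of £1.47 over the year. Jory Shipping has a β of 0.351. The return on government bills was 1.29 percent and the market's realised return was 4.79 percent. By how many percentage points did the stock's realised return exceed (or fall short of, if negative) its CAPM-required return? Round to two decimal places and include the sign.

Realised HPR = (P1 + D1 − P0) / P0 = (115.06 + 1.47 − 116.45) / 116.45 = 0.08 / 116.45 = 0.0687%
MRP = 4.79% − 1.29% = 3.50%
CAPM required = R_f + β·MRP = 1.29% + 0.351 × 3.50% = 2.51850%
α = realised − required = 0.0687% − 2.51850% = -2.45%

-2.45%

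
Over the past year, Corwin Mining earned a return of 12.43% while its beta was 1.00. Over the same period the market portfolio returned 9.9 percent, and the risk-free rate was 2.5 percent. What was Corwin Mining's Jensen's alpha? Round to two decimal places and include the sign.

Market excess return = 9.9% − 2.5% = 7.40%
CAPM benchmark = R_f + β(R_m − R_f) = 2.5% + 1.00 × 7.4% = 9.9000%
α = actual − benchmark = 12.43% − 9.9000% = +2.53%

+2.53%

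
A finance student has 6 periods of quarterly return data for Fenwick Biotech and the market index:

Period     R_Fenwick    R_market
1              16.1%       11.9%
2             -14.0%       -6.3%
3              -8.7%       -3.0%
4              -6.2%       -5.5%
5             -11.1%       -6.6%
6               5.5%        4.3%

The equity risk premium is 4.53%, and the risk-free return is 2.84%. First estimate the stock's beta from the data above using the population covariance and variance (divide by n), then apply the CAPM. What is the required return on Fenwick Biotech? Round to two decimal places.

Mean R_i = (16.1 − 14.0 − 8.7 − 6.2 − 11.1 + 5.5) / 6 = -3.0667%
Mean R_m = (11.9 − 6.3 − 3.0 − 5.5 − 6.6 + 4.3) / 6 = -0.8667%
Σ(R_i − R̄_i)(R_m − R̄_m) = 420.9533  ⇒  Cov = 420.9533 / 6 = 70.1589
Σ(R_m − R̄_m)² = 278.0933  ⇒  Var(R_m) = 278.0933 / 6 = 46.3489
β = Cov / Var(R_m) = 70.1589 / 46.3489 = 1.5137
E(R) = R_f + β × MRP = 2.84% + 1.5137 × 4.53% = 9.70%

9.70%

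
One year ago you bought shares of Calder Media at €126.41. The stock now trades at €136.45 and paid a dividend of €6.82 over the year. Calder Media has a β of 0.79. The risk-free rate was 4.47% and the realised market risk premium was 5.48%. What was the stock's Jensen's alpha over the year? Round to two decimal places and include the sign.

Realised HPR = (P1 + D1 − P0) / P0 = (136.45 + 6.82 − 126.41) / 126.41 = 16.86 / 126.41 = 13.3376%
CAPM required = R_f + β·MRP = 4.47% + 0.79 × 5.48% = 8.7992%
α = realised − required = 13.3376% − 8.7992% = +4.54%

+4.54%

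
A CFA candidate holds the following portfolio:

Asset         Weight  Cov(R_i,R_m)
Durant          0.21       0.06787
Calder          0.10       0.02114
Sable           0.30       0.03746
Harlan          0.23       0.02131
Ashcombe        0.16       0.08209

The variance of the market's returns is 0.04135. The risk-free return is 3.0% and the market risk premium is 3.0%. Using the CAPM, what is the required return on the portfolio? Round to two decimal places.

β_Durant = 0.06787 / 0.04135 = 1.6414
β_Calder = 0.02114 / 0.04135 = 0.5112
β_Sable = 0.03746 / 0.04135 = 0.9059
β_Harlan = 0.02131 / 0.04135 = 0.5154
β_Ashcombe = 0.08209 / 0.04135 = 1.9852
β_P = Σ w_i β_i = 0.21×1.6414 + 0.10×0.5112 + 0.30×0.9059 + 0.23×0.5154 + 0.16×1.9852 = 1.1038
E(R_P) = R_f + β_P × MRP = 3.0% + 1.1038 × 3.0% = 6.31%

6.31%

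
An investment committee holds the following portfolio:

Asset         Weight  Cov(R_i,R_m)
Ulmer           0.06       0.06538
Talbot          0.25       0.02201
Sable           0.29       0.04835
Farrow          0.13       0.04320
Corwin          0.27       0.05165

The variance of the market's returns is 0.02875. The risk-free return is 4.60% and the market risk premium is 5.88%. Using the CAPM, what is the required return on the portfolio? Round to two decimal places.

β_Ulmer = 0.06538 / 0.02875 = 2.2741
β_Talbot = 0.02201 / 0.02875 = 0.7656
β_Sable = 0.04835 / 0.02875 = 1.6817
β_Farrow = 0.04320 / 0.02875 = 1.5026
β_Corwin = 0.05165 / 0.02875 = 1.7965
β_P = Σ w_i β_i = 0.06×2.2741 + 0.25×0.7656 + 0.29×1.6817 + 0.13×1.5026 + 0.27×1.7965 = 1.4959
E(R_P) = R_f + β_P × MRP = 4.60% + 1.4959 × 5.88% = 13.40%

13.40%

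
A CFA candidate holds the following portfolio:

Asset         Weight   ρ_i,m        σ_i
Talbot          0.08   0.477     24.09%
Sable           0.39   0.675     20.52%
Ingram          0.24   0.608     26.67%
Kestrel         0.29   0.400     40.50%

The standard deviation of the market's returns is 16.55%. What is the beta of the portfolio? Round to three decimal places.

0.901

β_Talbot = 0.477 × 24.09% / 16.55% = 0.6943
β_Sable = 0.675 × 20.52% / 16.55% = 0.8369
β_Ingram = 0.608 × 26.67% / 16.55% = 0.9798
β_Kestrel = 0.400 × 40.50% / 16.55% = 0.9789
β_P = Σ w_i β_i = 0.08×0.6943 + 0.39×0.8369 + 0.24×0.9798 + 0.29×0.9789 = 0.9010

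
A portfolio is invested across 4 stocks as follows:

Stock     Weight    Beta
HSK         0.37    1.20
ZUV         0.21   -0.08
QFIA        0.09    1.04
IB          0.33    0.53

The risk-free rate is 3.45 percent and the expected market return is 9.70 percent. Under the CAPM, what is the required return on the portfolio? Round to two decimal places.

β_P = Σ w_i β_i = 0.37×1.20 + 0.21×-0.08 + 0.09×1.04 + 0.33×0.53 = 0.6957
MRP = 9.70% − 3.45% = 6.25%
E(R_P) = R_f + β_P × MRP = 3.45% + 0.6957 × 6.25% = 7.80%

7.80%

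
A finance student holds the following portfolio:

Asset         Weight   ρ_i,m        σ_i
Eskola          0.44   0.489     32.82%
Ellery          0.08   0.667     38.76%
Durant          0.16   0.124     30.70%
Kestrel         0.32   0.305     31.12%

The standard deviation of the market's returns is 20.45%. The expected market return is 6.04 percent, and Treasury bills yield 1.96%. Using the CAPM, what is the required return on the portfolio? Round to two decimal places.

4.51%

β_Eskola = 0.489 × 32.82% / 20.45% = 0.7848
β_Ellery = 0.667 × 38.76% / 20.45% = 1.2642
β_Durant = 0.124 × 30.70% / 20.45% = 0.1862
β_Kestrel = 0.305 × 31.12% / 20.45% = 0.4641
β_P = Σ w_i β_i = 0.44×0.7848 + 0.08×1.2642 + 0.16×0.1862 + 0.32×0.4641 = 0.6248
MRP = 6.04% − 1.96% = 4.08%
E(R_P) = R_f + β_P × MRP = 1.96% + 0.6248 × 4.08% = 4.51%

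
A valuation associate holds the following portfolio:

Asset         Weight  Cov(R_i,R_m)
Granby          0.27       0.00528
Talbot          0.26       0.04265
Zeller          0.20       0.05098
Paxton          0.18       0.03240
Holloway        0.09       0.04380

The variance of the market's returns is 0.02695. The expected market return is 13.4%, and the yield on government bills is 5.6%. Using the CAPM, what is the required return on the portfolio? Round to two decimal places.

β_Granby = 0.00528 / 0.02695 = 0.1959
β_Talbot = 0.04265 / 0.02695 = 1.5826
β_Zeller = 0.05098 / 0.02695 = 1.8917
β_Paxton = 0.03240 / 0.02695 = 1.2022
β_Holloway = 0.04380 / 0.02695 = 1.6252
β_P = Σ w_i β_i = 0.27×0.1959 + 0.26×1.5826 + 0.20×1.8917 + 0.18×1.2022 + 0.09×1.6252 = 1.2054
MRP = 13.4% − 5.6% = 7.80%
E(R_P) = R_f + β_P × MRP = 5.6% + 1.2054 × 7.8% = 15.00%

15.00%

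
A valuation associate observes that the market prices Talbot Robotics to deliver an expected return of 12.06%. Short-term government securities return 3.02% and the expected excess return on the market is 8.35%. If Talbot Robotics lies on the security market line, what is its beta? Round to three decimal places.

1.083

β = (E(R) − R_f) / MRP = (12.06% − 3.02%) / 8.35% = 9.04% / 8.35% = 1.083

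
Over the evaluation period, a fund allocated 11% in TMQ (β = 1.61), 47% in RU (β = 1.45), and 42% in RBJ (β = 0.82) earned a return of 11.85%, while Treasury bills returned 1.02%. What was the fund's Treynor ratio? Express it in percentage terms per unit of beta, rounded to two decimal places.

β_P = 0.11×1.61 + 0.47×1.45 + 0.42×0.82 = 1.2030
Treynor = (R_P − R_f) / β_P = (11.85% − 1.02%) / 1.2030 = 10.83% / 1.2030 = 9.00%

9.00%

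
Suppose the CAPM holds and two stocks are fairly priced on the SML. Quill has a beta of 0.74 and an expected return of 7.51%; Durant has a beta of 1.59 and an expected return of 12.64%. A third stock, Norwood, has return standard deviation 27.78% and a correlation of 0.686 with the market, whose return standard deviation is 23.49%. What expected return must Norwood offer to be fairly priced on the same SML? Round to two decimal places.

7.94%

MRP = (12.64% − 7.51%) / (1.59 − 0.74) = 6.0353%
R_f = 7.51% − 0.74 × 6.0353% = 3.0439%
β_Norwood = ρ·σ_i/σ_m = 0.686 × 27.78 / 23.49 = 0.8113
E(R_Norwood) = R_f + β × MRP = 3.0439% + 0.8113 × 6.0353% = 7.94%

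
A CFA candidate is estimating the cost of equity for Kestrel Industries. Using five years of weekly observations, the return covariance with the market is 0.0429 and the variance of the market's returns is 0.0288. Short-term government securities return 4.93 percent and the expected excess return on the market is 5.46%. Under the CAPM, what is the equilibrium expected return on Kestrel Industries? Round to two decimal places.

β = Cov(R_i, R_m) / Var(R_m) = 0.0429 / 0.0288 = 1.4896
E(R) = R_f + β × MRP = 4.93% + 1.4896 × 5.46% = 13.06%

13.06%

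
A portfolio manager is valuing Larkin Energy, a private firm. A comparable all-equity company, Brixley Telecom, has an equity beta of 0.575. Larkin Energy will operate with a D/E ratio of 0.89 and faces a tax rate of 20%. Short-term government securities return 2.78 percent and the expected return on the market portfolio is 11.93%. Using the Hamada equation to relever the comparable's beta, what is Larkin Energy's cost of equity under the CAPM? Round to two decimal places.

11.79%

β_L = β_U × [1 + (1 − t)(D/E)] = 0.575 × [1 + (1 − 0.20) × 0.89]
    = 0.575 × [1 + 0.80 × 0.89] = 0.575 × 1.7120 = 0.9844
MRP = 11.93% − 2.78% = 9.15%
E(R) = R_f + β_L × MRP = 2.78% + 0.9844 × 9.15% = 11.79%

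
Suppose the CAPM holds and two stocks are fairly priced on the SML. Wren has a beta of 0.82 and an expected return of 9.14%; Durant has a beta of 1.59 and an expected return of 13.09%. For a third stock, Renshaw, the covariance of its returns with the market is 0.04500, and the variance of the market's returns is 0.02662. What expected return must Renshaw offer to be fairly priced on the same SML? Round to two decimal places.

13.61%

MRP = (13.09% − 9.14%) / (1.59 − 0.82) = 5.1299%
R_f = 9.14% − 0.82 × 5.1299% = 4.9335%
β_Renshaw = Cov / Var(R_m) = 0.04500 / 0.02662 = 1.6905
E(R_Renshaw) = R_f + β × MRP = 4.9335% + 1.6905 × 5.1299% = 13.61%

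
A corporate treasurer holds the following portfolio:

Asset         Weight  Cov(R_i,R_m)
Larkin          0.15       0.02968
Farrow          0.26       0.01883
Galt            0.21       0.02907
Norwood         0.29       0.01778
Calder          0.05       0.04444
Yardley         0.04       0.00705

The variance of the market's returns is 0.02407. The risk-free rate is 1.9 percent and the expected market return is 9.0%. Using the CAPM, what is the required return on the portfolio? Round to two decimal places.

8.72%

β_Larkin = 0.02968 / 0.02407 = 1.2331
β_Farrow = 0.01883 / 0.02407 = 0.7823
β_Galt = 0.02907 / 0.02407 = 1.2077
β_Norwood = 0.01778 / 0.02407 = 0.7387
β_Calder = 0.04444 / 0.02407 = 1.8463
β_Yardley = 0.00705 / 0.02407 = 0.2929
β_P = Σ w_i β_i = 0.15×1.2331 + 0.26×0.7823 + 0.21×1.2077 + 0.29×0.7387 + 0.05×1.8463 + 0.04×0.2929 = 0.9602
MRP = 9.0% − 1.9% = 7.10%
E(R_P) = R_f + β_P × MRP = 1.9% + 0.9602 × 7.1% = 8.72%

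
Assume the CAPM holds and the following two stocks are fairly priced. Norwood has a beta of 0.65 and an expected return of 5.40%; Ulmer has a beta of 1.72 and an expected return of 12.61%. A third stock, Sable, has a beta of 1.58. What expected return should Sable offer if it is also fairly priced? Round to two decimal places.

11.67%

MRP (SML slope) = (12.61% − 5.40%) / (1.72 − 0.65) = 7.21% / 1.07 = 6.7383%
R_f (intercept) = 5.40% − 0.65 × 6.7383% = 1.0201%
E(R_Sable) = R_f + β × MRP = 1.0201% + 1.58 × 6.7383% = 11.67%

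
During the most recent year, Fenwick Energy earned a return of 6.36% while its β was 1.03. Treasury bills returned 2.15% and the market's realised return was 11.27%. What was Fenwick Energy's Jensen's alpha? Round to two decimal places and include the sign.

-5.18%

Market excess return = 11.27% − 2.15% = 9.12%
CAPM benchmark = R_f + β(R_m − R_f) = 2.15% + 1.03 × 9.12% = 11.5436%
α = actual − benchmark = 6.36% − 11.5436% = -5.18%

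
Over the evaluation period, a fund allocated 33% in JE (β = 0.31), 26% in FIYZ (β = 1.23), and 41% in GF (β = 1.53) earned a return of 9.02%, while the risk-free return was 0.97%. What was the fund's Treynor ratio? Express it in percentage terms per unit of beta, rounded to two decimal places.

β_P = 0.33×0.31 + 0.26×1.23 + 0.41×1.53 = 1.0494
Treynor = (R_P − R_f) / β_P = (9.02% − 0.97%) / 1.0494 = 8.05% / 1.0494 = 7.67%

7.67%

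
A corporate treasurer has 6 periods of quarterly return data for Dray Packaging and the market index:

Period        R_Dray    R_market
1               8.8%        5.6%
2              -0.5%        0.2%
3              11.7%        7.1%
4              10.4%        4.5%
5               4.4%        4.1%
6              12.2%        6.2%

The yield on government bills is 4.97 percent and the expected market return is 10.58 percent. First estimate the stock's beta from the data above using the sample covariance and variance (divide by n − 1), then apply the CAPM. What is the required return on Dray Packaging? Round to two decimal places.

Mean R_i = (8.8 − 0.5 + 11.7 + 10.4 + 4.4 + 12.2) / 6 = 7.8333%
Mean R_m = (5.6 + 0.2 + 7.1 + 4.5 + 4.1 + 6.2) / 6 = 4.6167%
Σ(R_i − R̄_i)(R_m − R̄_m) = 55.7467  ⇒  Cov = 55.7467 / 5 = 11.1493
Σ(R_m − R̄_m)² = 29.4283  ⇒  Var(R_m) = 29.4283 / 5 = 5.8857
β = Cov / Var(R_m) = 11.1493 / 5.8857 = 1.8943
MRP = 10.58% − 4.97% = 5.61%
E(R) = R_f + β × MRP = 4.97% + 1.8943 × 5.61% = 15.60%

15.60%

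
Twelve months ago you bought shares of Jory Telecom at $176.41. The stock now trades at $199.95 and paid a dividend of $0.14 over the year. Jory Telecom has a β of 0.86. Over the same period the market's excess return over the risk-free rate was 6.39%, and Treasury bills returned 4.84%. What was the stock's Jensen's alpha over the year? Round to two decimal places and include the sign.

Realised HPR = (P1 + D1 − P0) / P0 = (199.95 + 0.14 − 176.41) / 176.41 = 23.68 / 176.41 = 13.4233%
CAPM required = R_f + β·MRP = 4.84% + 0.86 × 6.39% = 10.3354%
α = realised − required = 13.4233% − 10.3354% = +3.09%

+3.09%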